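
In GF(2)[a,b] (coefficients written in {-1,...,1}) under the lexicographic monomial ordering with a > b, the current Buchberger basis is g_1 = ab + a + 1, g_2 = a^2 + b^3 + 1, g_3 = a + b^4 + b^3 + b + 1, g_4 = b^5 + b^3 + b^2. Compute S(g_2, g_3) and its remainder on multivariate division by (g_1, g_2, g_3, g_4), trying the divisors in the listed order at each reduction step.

S(g_2, g_3) = ab^4 + ab^3 + ab + a + b^3 + 1; remainder on division = 0.

lcm(LM(g_2), LM(g_3)) = a^2.
S = (lcm/LT(g_2))·g_2 − (lcm/LT(g_3))·g_3 = ab^4 + ab^3 + ab + a + b^3 + 1.
Reduce S modulo (g_1, g_2, g_3, g_4) in that order:
  leading term ab^4: subtract (b^3)·g_1 from ab^4 + ab^3 + ab + a + b^3 + 1 → ab + a + 1
  leading term ab: subtract (1)·g_1 from ab + a + 1 → 0
The remainder is 0, so this S-polynomial contributes no new basis element.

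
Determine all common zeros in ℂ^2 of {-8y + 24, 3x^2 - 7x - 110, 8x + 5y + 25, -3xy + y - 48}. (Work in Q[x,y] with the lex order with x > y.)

{(-5, 3)}

Compute a lex Gröbner basis by Buchberger's algorithm.
f_1 = -8y + 24, LT = y.
f_2 = 3x^2 - 7x - 110, LT = x^2.
f_3 = 8x + 5y + 25, LT = x.
f_4 = -3xy + y - 48, LT = xy.

The S-polynomials (S(f_1,f_2), S(f_1,f_3), S(f_1,f_4), S(f_2,f_3), S(f_2,f_4), S(f_3,f_4)) all reduce to 0 modulo the current basis, so we have a Gröbner basis.
Inter-reduce: drop elements whose leading term is divisible by another's, tail-reduce, and make monic.
Reduced Gröbner basis: {x + 5, y - 3}.

A lex Gröbner basis eliminates variables successively. Here y - 3 depends only on y, with roots {3}; lifting each root through the earlier basis elements recovers the full solutions.
  y = 3: the earlier basis element becomes x + 5 = 0, giving x = -5 — point (-5, 3).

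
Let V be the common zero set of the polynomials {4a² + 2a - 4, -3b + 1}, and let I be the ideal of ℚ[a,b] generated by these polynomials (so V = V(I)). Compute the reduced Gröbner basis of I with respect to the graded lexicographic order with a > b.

f_1 = 4a² + 2a - 4, LT = a².
f_2 = -3b + 1, LT = b.

The S-polynomials (S(f_1,f_2)) all reduce to 0 modulo the current basis, so we have a Gröbner basis.

G = {a² + ½a - 1, b - ⅓}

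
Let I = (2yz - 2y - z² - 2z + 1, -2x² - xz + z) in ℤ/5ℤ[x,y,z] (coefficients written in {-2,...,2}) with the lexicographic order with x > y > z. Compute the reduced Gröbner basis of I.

f_1 = 2yz - 2y - z² - 2z + 1, LT = yz.
f_2 = -2x² - xz + z, LT = x².

S(f_1,f_2): leading monomials are coprime, so the S-polynomial reduces to 0 (Buchberger's first criterion).
Every S-polynomial of the final basis reduces to 0, so we have a Gröbner basis.

G = {x² - 2xz + 2z, yz - y + 2z² - z - 2}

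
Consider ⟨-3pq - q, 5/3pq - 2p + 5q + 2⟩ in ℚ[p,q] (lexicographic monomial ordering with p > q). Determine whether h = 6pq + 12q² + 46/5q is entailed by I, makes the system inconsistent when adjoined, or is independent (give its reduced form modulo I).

6pq + 12q² + 46/5q lies in I (it reduces to 0).

First compute the reduced Gröbner basis of I by Buchberger's algorithm.
f_1 = -3pq - q, LT = pq.
f_2 = 5/3pq - 2p + 5q + 2, LT = pq.

S(f_1,f_2): lcm = pq. S = 6/5p - 8/3q - 6/5.
  leading term p: no divisor's leading term divides it; move 6/5p to the remainder.
  leading term q: no divisor's leading term divides it; move -8/3q to the remainder.
  leading term 1: no divisor's leading term divides it; move -6/5 to the remainder.
  remainder 6/5p - 8/3q - 6/5 ≠ 0; add k_3 = 6/5p - 8/3q - 6/5 to the basis.

S(f_1,k_3): lcm = pq. S = 20/9q² + 4/3q.
  leading term q²: no divisor's leading term divides it; move 20/9q² to the remainder.
  leading term q: no divisor's leading term divides it; move 4/3q to the remainder.
  remainder 20/9q² + 4/3q ≠ 0; add k_4 = 20/9q² + 4/3q to the basis.

The other S-polynomials (S(f_2,k_3), S(f_1,k_4), S(f_2,k_4), S(k_3,k_4)) all reduce to 0 modulo the current basis, so we have a Gröbner basis.
Inter-reduce: drop elements whose leading term is divisible by another's, tail-reduce, and make monic.
Reduced Gröbner basis: {p - 20/9q - 1, q² + ⅗q}.
Label its elements g_1 = p - 20/9q - 1, g_2 = q² + ⅗q.

Reduce h = 6pq + 12q² + 46/5q modulo G:
  leading term pq: subtract (6q)·g_1 from 6pq + 12q² + 46/5q → 76/3q² + 76/5q
  leading term q²: subtract (76/3)·g_2 from 76/3q² + 76/5q → 0
  normal form = 0.
Since the normal form is 0, h ∈ I.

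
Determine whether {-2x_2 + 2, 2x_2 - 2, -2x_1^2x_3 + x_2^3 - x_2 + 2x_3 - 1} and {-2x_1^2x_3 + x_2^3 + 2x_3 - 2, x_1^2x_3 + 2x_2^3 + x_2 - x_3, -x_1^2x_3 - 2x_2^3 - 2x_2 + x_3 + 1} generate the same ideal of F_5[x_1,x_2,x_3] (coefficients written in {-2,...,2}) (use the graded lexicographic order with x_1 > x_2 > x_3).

Yes, the ideals are equal.

Equality of ideals is decidable: compute both reduced Gröbner bases (unique for the ordering) and check whether they agree.
Buchberger on the first generating set:
f_1 = -2x_2 + 2, LT = x_2.
f_2 = 2x_2 - 2, LT = x_2.
f_3 = -2x_1^2x_3 + x_2^3 - x_2 + 2x_3 - 1, LT = x_1^2x_3.

S(f_1,f_2): lcm = x_2. S = 0.
  remainder 0.

S(f_1,f_3): leading monomials are coprime, so the S-polynomial reduces to 0 (Buchberger's first criterion).
S(f_2,f_3): leading monomials are coprime, so the S-polynomial reduces to 0 (Buchberger's first criterion).
Every S-polynomial of the final basis reduces to 0, so we have a Gröbner basis.
Inter-reduce: drop elements whose leading term is divisible by another's, tail-reduce, and make monic.
Reduced Gröbner basis: {x_1^2x_3 - x_3 - 2, x_2 - 1}.

Buchberger on the second generating set:
h_1 = -2x_1^2x_3 + x_2^3 + 2x_3 - 2, LT = x_1^2x_3.
h_2 = x_1^2x_3 + 2x_2^3 + x_2 - x_3, LT = x_1^2x_3.
h_3 = -x_1^2x_3 - 2x_2^3 - 2x_2 + x_3 + 1, LT = x_1^2x_3.

S(h_1,h_2): lcm = x_1^2x_3. S = -x_2 + 1.
  leading term x_2: no divisor's leading term divides it; move -x_2 to the remainder.
  leading term 1: no divisor's leading term divides it; move 1 to the remainder.
  remainder -x_2 + 1 ≠ 0; add k_4 = -x_2 + 1 to the basis.

S(h_1,h_3): lcm = x_1^2x_3. S = -2x_2 + 2.
  leading term x_2: subtract (2)·k_4 from -2x_2 + 2 → 0
  remainder 0.

S(h_2,h_3): lcm = x_1^2x_3. S = -x_2 + 1.
  leading term x_2: subtract (1)·k_4 from -x_2 + 1 → 0
  remainder 0.

S(h_1,k_4): leading monomials are coprime, so the S-polynomial reduces to 0 (Buchberger's first criterion).
S(h_2,k_4): leading monomials are coprime, so the S-polynomial reduces to 0 (Buchberger's first criterion).
S(h_3,k_4): leading monomials are coprime, so the S-polynomial reduces to 0 (Buchberger's first criterion).
Every S-polynomial of the final basis reduces to 0, so we have a Gröbner basis.
Inter-reduce: drop elements whose leading term is divisible by another's, tail-reduce, and make monic.
Reduced Gröbner basis: {x_1^2x_3 - x_3 - 2, x_2 - 1}.

Same reduced basis, so the two generating sets span the same ideal.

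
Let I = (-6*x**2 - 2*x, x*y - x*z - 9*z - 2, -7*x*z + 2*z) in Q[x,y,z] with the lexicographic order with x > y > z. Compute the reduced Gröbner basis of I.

G = {x + 1/3, y + 6, z}

f_1 = -6*x**2 - 2*x, LT = x**2.
f_2 = x*y - x*z - 9*z - 2, LT = x*y.
f_3 = -7*x*z + 2*z, LT = x*z.

S(f_1,f_2): lcm = x**2*y. S = x**2*z + 1/3*x*y + 9*x*z + 2*x.
  reduce S modulo (f_1, f_2, f_3):
  remainder 2*x + 39/7*z + 2/3 ≠ 0; add g_4 = 2*x + 39/7*z + 2/3 to the basis.

S(f_1,f_3): lcm = x**2*z. S = 13/21*x*z.
  reduce S modulo (f_1, f_2, f_3, g_4):
  remainder 26/147*z ≠ 0; add g_5 = 26/147*z to the basis.

S(f_2,g_4): lcm = x*y. S = -x*z - 39/14*y*z - 1/3*y - 9*z - 2.
  reduce S modulo (f_1, f_2, f_3, g_4, g_5):
  remainder -1/3*y - 2 ≠ 0; add g_6 = -1/3*y - 2 to the basis.

The other S-polynomials (S(f_2,f_3), S(f_1,g_4), S(f_3,g_4), S(f_1,g_5), S(f_2,g_5), S(f_3,g_5), S(g_4,g_5), S(f_1,g_6), S(f_2,g_6), S(f_3,g_6), S(g_4,g_6), S(g_5,g_6)) all reduce to 0 modulo the current basis, so we have a Gröbner basis.
Inter-reduce: drop elements whose leading term is divisible by another's, tail-reduce, and make monic.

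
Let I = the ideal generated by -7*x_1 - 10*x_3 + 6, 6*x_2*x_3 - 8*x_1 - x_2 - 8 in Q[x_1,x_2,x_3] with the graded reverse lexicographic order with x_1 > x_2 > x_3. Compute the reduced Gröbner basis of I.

G = {x_2*x_3 - 1/6*x_2 + 40/21*x_3 - 52/21, x_1 + 10/7*x_3 - 6/7}

f_1 = -7*x_1 - 10*x_3 + 6, LT = x_1.
f_2 = 6*x_2*x_3 - 8*x_1 - x_2 - 8, LT = x_2*x_3.

The S-polynomials (S(f_1,f_2)) all reduce to 0 modulo the current basis, so we have a Gröbner basis.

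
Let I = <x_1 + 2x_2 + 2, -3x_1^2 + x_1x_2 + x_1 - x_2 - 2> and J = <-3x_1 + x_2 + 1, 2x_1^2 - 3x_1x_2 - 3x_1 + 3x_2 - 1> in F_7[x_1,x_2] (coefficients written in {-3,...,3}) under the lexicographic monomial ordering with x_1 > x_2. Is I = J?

Equality of ideals is decidable: compute both reduced Gröbner bases (unique for the ordering) and check whether they agree.
Buchberger on the first generating set:
f_1 = x_1 + 2x_2 + 2, LT = x_1.
f_2 = -3x_1^2 + x_1x_2 + x_1 - x_2 - 2, LT = x_1^2.

S(f_1,f_2): lcm = x_1^2. S = 2x_2 - 3.
  leading term x_2: no divisor's leading term divides it; move 2x_2 to the remainder.
  leading term 1: no divisor's leading term divides it; move -3 to the remainder.
  remainder 2x_2 - 3 ≠ 0; add g_3 = 2x_2 - 3 to the basis.

The other S-polynomials (S(f_1,g_3), S(f_2,g_3)) all reduce to 0 modulo the current basis, so we have a Gröbner basis.
Inter-reduce: drop elements whose leading term is divisible by another's, tail-reduce, and make monic.
Reduced Gröbner basis: {x_1 - 2, x_2 + 2}.

Buchberger on the second generating set:
h_1 = -3x_1 + x_2 + 1, LT = x_1.
h_2 = 2x_1^2 - 3x_1x_2 - 3x_1 + 3x_2 - 1, LT = x_1^2.

S(h_1,h_2): lcm = x_1^2. S = 2x_2 - 3.
  leading term x_2: no divisor's leading term divides it; move 2x_2 to the remainder.
  leading term 1: no divisor's leading term divides it; move -3 to the remainder.
  remainder 2x_2 - 3 ≠ 0; add k_3 = 2x_2 - 3 to the basis.

The other S-polynomials (S(h_1,k_3), S(h_2,k_3)) all reduce to 0 modulo the current basis, so we have a Gröbner basis.
Inter-reduce: drop elements whose leading term is divisible by another's, tail-reduce, and make monic.
Reduced Gröbner basis: {x_1 - 2, x_2 + 2}.

Same reduced basis, so the two generating sets span the same ideal.

Yes, the ideals are equal.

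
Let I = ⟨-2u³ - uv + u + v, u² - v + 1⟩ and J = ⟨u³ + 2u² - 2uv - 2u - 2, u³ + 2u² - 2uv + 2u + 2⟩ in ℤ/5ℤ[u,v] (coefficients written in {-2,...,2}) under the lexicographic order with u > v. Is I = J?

No, the ideals differ.

Two ideals are equal iff their reduced Gröbner bases coincide (the reduced basis is unique for a fixed ordering).
Buchberger on the first generating set:
f_1 = -2u³ - uv + u + v, LT = u³.
f_2 = u² - v + 1, LT = u².

S(f_1,f_2): lcm = u³. S = -uv + u + 2v.
  leading term uv: no divisor's leading term divides it; move -uv to the remainder.
  leading term u: no divisor's leading term divides it; move u to the remainder.
  leading term v: no divisor's leading term divides it; move 2v to the remainder.
  remainder -uv + u + 2v ≠ 0; add g_3 = -uv + u + 2v to the basis.

S(f_2,g_3): lcm = u²v. S = u² + 2uv - v² + v.
  leading term u²: subtract (1)·f_2 from u² + 2uv - v² + v → 2uv - v² + 2v - 1
  leading term uv: subtract (-2)·g_3 from 2uv - v² + 2v - 1 → 2u - v² + v - 1
  leading term u: no divisor's leading term divides it; move 2u to the remainder.
  leading term v²: no divisor's leading term divides it; move -v² to the remainder.
  leading term v: no divisor's leading term divides it; move v to the remainder.
  leading term 1: no divisor's leading term divides it; move -1 to the remainder.
  remainder 2u - v² + v - 1 ≠ 0; add g_4 = 2u - v² + v - 1 to the basis.

S(f_1,g_4): lcm = u³. S = -2u²v² + 2u²v - 2u² - 2uv + 2u + 2v.
  leading term u²v²: subtract (-2v²)·f_2 from -2u²v² + 2u²v - 2u² - 2uv + 2u + 2v → 2u²v - 2u² - 2uv + 2u - 2v³ + 2v² + 2v
  leading term u²v: subtract (2v)·f_2 from 2u²v - 2u² - 2uv + 2u - 2v³ + 2v² + 2v → -2u² - 2uv + 2u - 2v³ - v²
  leading term u²: subtract (-2)·f_2 from -2u² - 2uv + 2u - 2v³ - v² → -2uv + 2u - 2v³ - v² - 2v + 2
  leading term uv: subtract (2)·g_3 from -2uv + 2u - 2v³ - v² - 2v + 2 → -2v³ - v² - v + 2
  leading term v³: no divisor's leading term divides it; move -2v³ to the remainder.
  leading term v²: no divisor's leading term divides it; move -v² to the remainder.
  leading term v: no divisor's leading term divides it; move -v to the remainder.
  leading term 1: no divisor's leading term divides it; move 2 to the remainder.
  remainder -2v³ - v² - v + 2 ≠ 0; add g_5 = -2v³ - v² - v + 2 to the basis.

The other S-polynomials (S(f_1,g_3), S(f_2,g_4), S(g_3,g_4), S(f_1,g_5), S(f_2,g_5), S(g_3,g_5), S(g_4,g_5)) all reduce to 0 modulo the current basis, so we have a Gröbner basis.
Inter-reduce: drop elements whose leading term is divisible by another's, tail-reduce, and make monic.
Reduced Gröbner basis: {u + 2v² - 2v + 2, v³ - 2v² - 2v - 1}.

Buchberger on the second generating set:
h_1 = u³ + 2u² - 2uv - 2u - 2, LT = u³.
h_2 = u³ + 2u² - 2uv + 2u + 2, LT = u³.

S(h_1,h_2): lcm = u³. S = u + 1.
  leading term u: no divisor's leading term divides it; move u to the remainder.
  leading term 1: no divisor's leading term divides it; move 1 to the remainder.
  remainder u + 1 ≠ 0; add k_3 = u + 1 to the basis.

S(h_1,k_3): lcm = u³. S = u² - 2uv - 2u - 2.
  leading term u²: subtract (u)·k_3 from u² - 2uv - 2u - 2 → -2uv + 2u - 2
  leading term uv: subtract (-2v)·k_3 from -2uv + 2u - 2 → 2u + 2v - 2
  leading term u: subtract (2)·k_3 from 2u + 2v - 2 → 2v + 1
  leading term v: no divisor's leading term divides it; move 2v to the remainder.
  leading term 1: no divisor's leading term divides it; move 1 to the remainder.
  remainder 2v + 1 ≠ 0; add k_4 = 2v + 1 to the basis.

The other S-polynomials (S(h_2,k_3), S(h_1,k_4), S(h_2,k_4), S(k_3,k_4)) all reduce to 0 modulo the current basis, so we have a Gröbner basis.
Inter-reduce: drop elements whose leading term is divisible by another's, tail-reduce, and make monic.
Reduced Gröbner basis: {u + 1, v - 2}.

These differ, so the ideals are not equal.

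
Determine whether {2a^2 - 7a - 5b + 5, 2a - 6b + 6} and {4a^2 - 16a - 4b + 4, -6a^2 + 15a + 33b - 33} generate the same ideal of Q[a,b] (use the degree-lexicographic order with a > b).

Yes, the ideals are equal.

For a fixed monomial order, each ideal has a unique reduced Gröbner basis; comparing bases decides equality.
Buchberger on the first generating set:
f_1 = 2a^2 - 7a - 5b + 5, LT = a^2.
f_2 = 2a - 6b + 6, LT = a.

S(f_1,f_2): lcm = a^2. S = 3ab - 13/2a - 5/2b + 5/2.
  leading term ab: subtract (3/2b)·f_2 from 3ab - 13/2a - 5/2b + 5/2 → 9b^2 - 13/2a - 23/2b + 5/2
  leading term b^2: no divisor's leading term divides it; move 9b^2 to the remainder.
  leading term a: subtract (-13/4)·f_2 from -13/2a - 23/2b + 5/2 → -31b + 22
  leading term b: no divisor's leading term divides it; move -31b to the remainder.
  leading term 1: no divisor's leading term divides it; move 22 to the remainder.
  remainder 9b^2 - 31b + 22 ≠ 0; add g_3 = 9b^2 - 31b + 22 to the basis.

S(f_1,g_3): leading monomials are coprime, so the S-polynomial reduces to 0 (Buchberger's first criterion).
S(f_2,g_3): leading monomials are coprime, so the S-polynomial reduces to 0 (Buchberger's first criterion).
Every S-polynomial of the final basis reduces to 0, so we have a Gröbner basis.
Inter-reduce: drop elements whose leading term is divisible by another's, tail-reduce, and make monic.
Reduced Gröbner basis: {b^2 - 31/9b + 22/9, a - 3b + 3}.

Buchberger on the second generating set:
h_1 = 4a^2 - 16a - 4b + 4, LT = a^2.
h_2 = -6a^2 + 15a + 33b - 33, LT = a^2.

S(h_1,h_2): lcm = a^2. S = -3/2a + 9/2b - 9/2.
  leading term a: no divisor's leading term divides it; move -3/2a to the remainder.
  leading term b: no divisor's leading term divides it; move 9/2b to the remainder.
  leading term 1: no divisor's leading term divides it; move -9/2 to the remainder.
  remainder -3/2a + 9/2b - 9/2 ≠ 0; add k_3 = -3/2a + 9/2b - 9/2 to the basis.

S(h_1,k_3): lcm = a^2. S = 3ab - 7a - b + 1.
  leading term ab: subtract (-2b)·k_3 from 3ab - 7a - b + 1 → 9b^2 - 7a - 10b + 1
  leading term b^2: no divisor's leading term divides it; move 9b^2 to the remainder.
  leading term a: subtract (14/3)·k_3 from -7a - 10b + 1 → -31b + 22
  leading term b: no divisor's leading term divides it; move -31b to the remainder.
  leading term 1: no divisor's leading term divides it; move 22 to the remainder.
  remainder 9b^2 - 31b + 22 ≠ 0; add k_4 = 9b^2 - 31b + 22 to the basis.

S(h_2,k_3): lcm = a^2. S = 3ab - 11/2a - 11/2b + 11/2.
  leading term ab: subtract (-2b)·k_3 from 3ab - 11/2a - 11/2b + 11/2 → 9b^2 - 11/2a - 29/2b + 11/2
  leading term b^2: subtract (1)·k_4 from 9b^2 - 11/2a - 29/2b + 11/2 → -11/2a + 33/2b - 33/2
  leading term a: subtract (11/3)·k_3 from -11/2a + 33/2b - 33/2 → 0
  remainder 0.

S(h_1,k_4): leading monomials are coprime, so the S-polynomial reduces to 0 (Buchberger's first criterion).
S(h_2,k_4): leading monomials are coprime, so the S-polynomial reduces to 0 (Buchberger's first criterion).
S(k_3,k_4): leading monomials are coprime, so the S-polynomial reduces to 0 (Buchberger's first criterion).
Every S-polynomial of the final basis reduces to 0, so we have a Gröbner basis.
Inter-reduce: drop elements whose leading term is divisible by another's, tail-reduce, and make monic.
Reduced Gröbner basis: {b^2 - 31/9b + 22/9, a - 3b + 3}.

The two bases agree; hence the ideals are identical.
The same test decides containment: I ⊆ J iff every generator of I reduces to 0 modulo a Gröbner basis of J.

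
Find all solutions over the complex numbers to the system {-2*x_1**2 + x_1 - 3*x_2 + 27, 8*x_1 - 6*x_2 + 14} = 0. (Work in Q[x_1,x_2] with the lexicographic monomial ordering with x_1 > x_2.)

Compute a lex Gröbner basis by Buchberger's algorithm.
f_1 = -2*x_1**2 + x_1 - 3*x_2 + 27, LT = x_1**2.
f_2 = 8*x_1 - 6*x_2 + 14, LT = x_1.

S(f_1,f_2): lcm = x_1**2. S = 3/4*x_1*x_2 - 9/4*x_1 + 3/2*x_2 - 27/2.
  reduce S modulo (f_1, f_2):
  remainder 9/16*x_2**2 - 3/2*x_2 - 153/16 ≠ 0; add h_3 = 9/16*x_2**2 - 3/2*x_2 - 153/16 to the basis.

The other S-polynomials (S(f_1,h_3), S(f_2,h_3)) all reduce to 0 modulo the current basis, so we have a Gröbner basis.
Inter-reduce: drop elements whose leading term is divisible by another's, tail-reduce, and make monic.
Reduced Gröbner basis: {x_1 - 3/4*x_2 + 7/4, x_2**2 - 8/3*x_2 - 17}.

Since the basis is lex-ordered, x_2**2 - 8/3*x_2 - 17 is univariate in x_2. Its roots are {-3, 17/3}. Back-substituting each root into the other basis elements fixes the other coordinates.
  x_2 = -3: the earlier basis element becomes x_1 + 4 = 0, giving x_1 = -4 — point (-4, -3).
  x_2 = 17/3: the earlier basis element becomes x_1 - 5/2 = 0, giving x_1 = 5/2 — point (5/2, 17/3).

{(-4, -3), (5/2, 17/3)}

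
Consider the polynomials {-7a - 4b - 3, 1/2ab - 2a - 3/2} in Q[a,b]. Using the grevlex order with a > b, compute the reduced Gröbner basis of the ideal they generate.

This is the nonlinear analogue of row-reducing a linear system.

f_1 = -7a - 4b - 3, LT = a.
f_2 = 1/2ab - 2a - 3/2, LT = ab.

S(f_1,f_2): lcm = ab. S = 4/7b^2 + 4a + 3/7b + 3.
  reduce S modulo (f_1, f_2):
  remainder 4/7b^2 - 13/7b + 9/7 ≠ 0; add g_3 = 4/7b^2 - 13/7b + 9/7 to the basis.

The other S-polynomials (S(f_1,g_3), S(f_2,g_3)) all reduce to 0 modulo the current basis, so we have a Gröbner basis.
Inter-reduce: drop elements whose leading term is divisible by another's, tail-reduce, and make monic.

G = {b^2 - 13/4b + 9/4, a + 4/7b + 3/7}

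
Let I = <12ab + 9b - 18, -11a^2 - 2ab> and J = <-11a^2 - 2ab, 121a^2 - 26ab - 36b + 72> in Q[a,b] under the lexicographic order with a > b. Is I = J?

Yes, the ideals are equal.

Since reduced Gröbner bases are canonical representatives of ideals under a given ordering, it suffices to compute and compare them.
Buchberger on the first generating set:
f_1 = 12ab + 9b - 18, LT = ab.
f_2 = -11a^2 - 2ab, LT = a^2.

S(f_1,f_2): lcm = a^2b. S = -2/11ab^2 + 3/4ab - 3/2a.
  reduce S modulo (f_1, f_2):
  remainder -3/2a + 3/22b^2 - 147/176b + 9/8 ≠ 0; add g_3 = -3/2a + 3/22b^2 - 147/176b + 9/8 to the basis.

S(f_1,g_3): lcm = ab. S = 1/11b^3 - 49/88b^2 + 3/2b - 3/2.
  reduce S modulo (f_1, f_2, g_3):
  remainder 1/11b^3 - 49/88b^2 + 3/2b - 3/2 ≠ 0; add g_4 = 1/11b^3 - 49/88b^2 + 3/2b - 3/2 to the basis.

The other S-polynomials (S(f_2,g_3), S(f_1,g_4), S(f_2,g_4), S(g_3,g_4)) all reduce to 0 modulo the current basis, so we have a Gröbner basis.
Inter-reduce: drop elements whose leading term is divisible by another's, tail-reduce, and make monic.
Reduced Gröbner basis: {a - 1/11b^2 + 49/88b - 3/4, b^3 - 49/8b^2 + 33/2b - 33/2}.

Buchberger on the second generating set:
h_1 = -11a^2 - 2ab, LT = a^2.
h_2 = 121a^2 - 26ab - 36b + 72, LT = a^2.

S(h_1,h_2): lcm = a^2. S = 48/121ab + 36/121b - 72/121.
  reduce S modulo (h_1, h_2):
  remainder 48/121ab + 36/121b - 72/121 ≠ 0; add k_3 = 48/121ab + 36/121b - 72/121 to the basis.

S(h_1,k_3): lcm = a^2b. S = 2/11ab^2 - 3/4ab + 3/2a.
  reduce S modulo (h_1, h_2, k_3):
  remainder 3/2a - 3/22b^2 + 147/176b - 9/8 ≠ 0; add k_4 = 3/2a - 3/22b^2 + 147/176b - 9/8 to the basis.

S(k_3,k_4): lcm = ab. S = 1/11b^3 - 49/88b^2 + 3/2b - 3/2.
  reduce S modulo (h_1, h_2, k_3, k_4):
  remainder 1/11b^3 - 49/88b^2 + 3/2b - 3/2 ≠ 0; add k_5 = 1/11b^3 - 49/88b^2 + 3/2b - 3/2 to the basis.

The other S-polynomials (S(h_2,k_3), S(h_1,k_4), S(h_2,k_4), S(h_1,k_5), S(h_2,k_5), S(k_3,k_5), S(k_4,k_5)) all reduce to 0 modulo the current basis, so we have a Gröbner basis.
Inter-reduce: drop elements whose leading term is divisible by another's, tail-reduce, and make monic.
Reduced Gröbner basis: {a - 1/11b^2 + 49/88b - 3/4, b^3 - 49/8b^2 + 33/2b - 33/2}.

Same reduced basis, so the two generating sets span the same ideal.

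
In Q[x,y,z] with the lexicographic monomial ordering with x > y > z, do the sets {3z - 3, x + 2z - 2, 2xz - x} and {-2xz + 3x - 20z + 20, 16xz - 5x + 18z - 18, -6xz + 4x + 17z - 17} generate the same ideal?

Yes, the ideals are equal.

Equality of ideals is decidable: compute both reduced Gröbner bases (unique for the ordering) and check whether they agree.
Buchberger on the first generating set:
f_1 = 3z - 3, LT = z.
f_2 = x + 2z - 2, LT = x.
f_3 = 2xz - x, LT = xz.

The S-polynomials (S(f_1,f_2), S(f_1,f_3), S(f_2,f_3)) all reduce to 0 modulo the current basis, so we have a Gröbner basis.
Inter-reduce: drop elements whose leading term is divisible by another's, tail-reduce, and make monic.
Reduced Gröbner basis: {x, z - 1}.

Buchberger on the second generating set:
h_1 = -2xz + 3x - 20z + 20, LT = xz.
h_2 = 16xz - 5x + 18z - 18, LT = xz.
h_3 = -6xz + 4x + 17z - 17, LT = xz.

S(h_1,h_2): lcm = xz. S = -19/16x + 71/8z - 71/8.
  leading term x: no divisor's leading term divides it; move -19/16x to the remainder.
  leading term z: no divisor's leading term divides it; move 71/8z to the remainder.
  leading term 1: no divisor's leading term divides it; move -71/8 to the remainder.
  remainder -19/16x + 71/8z - 71/8 ≠ 0; add k_4 = -19/16x + 71/8z - 71/8 to the basis.

S(h_1,h_3): lcm = xz. S = -5/6x + 77/6z - 77/6.
  leading term x: subtract (40/57)·k_4 from -5/6x + 77/6z - 77/6 → 251/38z - 251/38
  leading term z: no divisor's leading term divides it; move 251/38z to the remainder.
  leading term 1: no divisor's leading term divides it; move -251/38 to the remainder.
  remainder 251/38z - 251/38 ≠ 0; add k_5 = 251/38z - 251/38 to the basis.

The other S-polynomials (S(h_2,h_3), S(h_1,k_4), S(h_2,k_4), S(h_3,k_4), S(h_1,k_5), S(h_2,k_5), S(h_3,k_5), S(k_4,k_5)) all reduce to 0 modulo the current basis, so we have a Gröbner basis.
Inter-reduce: drop elements whose leading term is divisible by another's, tail-reduce, and make monic.
Reduced Gröbner basis: {x, z - 1}.

The two bases agree; hence the ideals are identical.
The choice of monomial ordering does not affect the verdict — as long as both bases are computed under the same ordering, their equality decides ideal equality.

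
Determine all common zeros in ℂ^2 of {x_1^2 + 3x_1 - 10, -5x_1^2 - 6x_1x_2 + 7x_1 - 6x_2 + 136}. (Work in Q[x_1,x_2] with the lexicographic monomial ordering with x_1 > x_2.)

Compute a lex Gröbner basis by Buchberger's algorithm.
f_1 = x_1^2 + 3x_1 - 10, LT = x_1^2.
f_2 = -5x_1^2 - 6x_1x_2 + 7x_1 - 6x_2 + 136, LT = x_1^2.

S(f_1,f_2): lcm = x_1^2. S = -6/5x_1x_2 + 22/5x_1 - 6/5x_2 + 86/5.
  leading term x_1x_2: no divisor's leading term divides it; move -6/5x_1x_2 to the remainder.
  leading term x_1: no divisor's leading term divides it; move 22/5x_1 to the remainder.
  leading term x_2: no divisor's leading term divides it; move -6/5x_2 to the remainder.
  leading term 1: no divisor's leading term divides it; move 86/5 to the remainder.
  remainder -6/5x_1x_2 + 22/5x_1 - 6/5x_2 + 86/5 ≠ 0; add h_3 = -6/5x_1x_2 + 22/5x_1 - 6/5x_2 + 86/5 to the basis.

S(f_1,h_3): lcm = x_1^2x_2. S = 11/3x_1^2 + 2x_1x_2 + 43/3x_1 - 10x_2.
  leading term x_1^2: subtract (11/3)·f_1 from 11/3x_1^2 + 2x_1x_2 + 43/3x_1 - 10x_2 → 2x_1x_2 + 10/3x_1 - 10x_2 + 110/3
  leading term x_1x_2: subtract (-5/3)·h_3 from 2x_1x_2 + 10/3x_1 - 10x_2 + 110/3 → 32/3x_1 - 12x_2 + 196/3
  leading term x_1: no divisor's leading term divides it; move 32/3x_1 to the remainder.
  leading term x_2: no divisor's leading term divides it; move -12x_2 to the remainder.
  leading term 1: no divisor's leading term divides it; move 196/3 to the remainder.
  remainder 32/3x_1 - 12x_2 + 196/3 ≠ 0; add h_4 = 32/3x_1 - 12x_2 + 196/3 to the basis.

S(h_3,h_4): lcm = x_1x_2. S = -11/3x_1 + 9/8x_2^2 - 41/8x_2 - 43/3.
  leading term x_1: subtract (-11/32)·h_4 from -11/3x_1 + 9/8x_2^2 - 41/8x_2 - 43/3 → 9/8x_2^2 - 37/4x_2 + 65/8
  leading term x_2^2: no divisor's leading term divides it; move 9/8x_2^2 to the remainder.
  leading term x_2: no divisor's leading term divides it; move -37/4x_2 to the remainder.
  leading term 1: no divisor's leading term divides it; move 65/8 to the remainder.
  remainder 9/8x_2^2 - 37/4x_2 + 65/8 ≠ 0; add h_5 = 9/8x_2^2 - 37/4x_2 + 65/8 to the basis.

The other S-polynomials (S(f_2,h_3), S(f_1,h_4), S(f_2,h_4), S(f_1,h_5), S(f_2,h_5), S(h_3,h_5), S(h_4,h_5)) all reduce to 0 modulo the current basis, so we have a Gröbner basis.
Inter-reduce: drop elements whose leading term is divisible by another's, tail-reduce, and make monic.
Reduced Gröbner basis: {x_1 - 9/8x_2 + 49/8, x_2^2 - 74/9x_2 + 65/9}.

From the last basis element, x_2^2 - 74/9x_2 + 65/9 = 0, so x_2 takes values in {1, 65/9}. Each choice, substituted upward through the basis, yields the corresponding point(s) of the solution set.
  x_2 = 1: the earlier basis element becomes x_1 + 5 = 0, giving x_1 = -5 — point (-5, 1).
  x_2 = 65/9: the earlier basis element becomes x_1 - 2 = 0, giving x_1 = 2 — point (2, 65/9).
Substituting each solution back into the original system confirms all equations vanish.

{(-5, 1), (2, 65/9)}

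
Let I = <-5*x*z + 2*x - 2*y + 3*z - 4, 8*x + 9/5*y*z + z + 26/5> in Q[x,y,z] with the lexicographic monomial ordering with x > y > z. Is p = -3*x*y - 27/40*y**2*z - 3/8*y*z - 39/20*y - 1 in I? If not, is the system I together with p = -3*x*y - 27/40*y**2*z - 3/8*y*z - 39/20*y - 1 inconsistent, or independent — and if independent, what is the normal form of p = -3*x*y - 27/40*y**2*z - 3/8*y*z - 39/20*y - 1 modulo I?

Adjoining -3*x*y - 27/40*y**2*z - 3/8*y*z - 39/20*y - 1 makes the ideal the whole ring: the system is inconsistent.

First compute the reduced Gröbner basis of I by Buchberger's algorithm.
f_1 = -5*x*z + 2*x - 2*y + 3*z - 4, LT = x*z.
f_2 = 8*x + 9/5*y*z + z + 26/5, LT = x.

S(f_1,f_2): lcm = x*z. S = -2/5*x - 9/40*y*z**2 + 2/5*y - 1/8*z**2 - 5/4*z + 4/5.
  reduce S modulo (f_1, f_2):
  remainder -9/40*y*z**2 + 9/100*y*z + 2/5*y - 1/8*z**2 - 6/5*z + 53/50 ≠ 0; add h_3 = -9/40*y*z**2 + 9/100*y*z + 2/5*y - 1/8*z**2 - 6/5*z + 53/50 to the basis.

The other S-polynomials (S(f_1,h_3), S(f_2,h_3)) all reduce to 0 modulo the current basis, so we have a Gröbner basis.
Inter-reduce: drop elements whose leading term is divisible by another's, tail-reduce, and make monic.
Reduced Gröbner basis: {x + 9/40*y*z + 1/8*z + 13/20, y*z**2 - 2/5*y*z - 16/9*y + 5/9*z**2 + 16/3*z - 212/45}.
Label its elements g_1 = x + 9/40*y*z + 1/8*z + 13/20, g_2 = y*z**2 - 2/5*y*z - 16/9*y + 5/9*z**2 + 16/3*z - 212/45.

Reduce p = -3*x*y - 27/40*y**2*z - 3/8*y*z - 39/20*y - 1 modulo G:
  leading term x*y: subtract (-3*y)·g_1 from -3*x*y - 27/40*y**2*z - 3/8*y*z - 39/20*y - 1 → -1
  leading term 1: no divisor's leading term divides it; move -1 to the remainder.
  normal form = -1.
The normal form is nonzero, so p ∉ I. Since p minus its normal form lies in I, I + (p) = I + (r) where r = -1; decide whether this ideal is the whole ring.
Here r = -1 is a nonzero constant, hence a unit: 1 ∈ I + (p), the Gröbner basis of I + (p) is {1}, and the enlarged system has no common solution — adjoining p is inconsistent.

Ideal membership is decidable via reduction modulo a Gröbner basis.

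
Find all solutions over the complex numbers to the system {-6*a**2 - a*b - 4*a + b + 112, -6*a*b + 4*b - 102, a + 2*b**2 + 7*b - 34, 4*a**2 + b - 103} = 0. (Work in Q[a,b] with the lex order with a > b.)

{(-5, 3)}

Compute a lex Gröbner basis by Buchberger's algorithm.
f_1 = -6*a**2 - a*b - 4*a + b + 112, LT = a**2.
f_2 = -6*a*b + 4*b - 102, LT = a*b.
f_3 = a + 2*b**2 + 7*b - 34, LT = a.
f_4 = 4*a**2 + b - 103, LT = a**2.

S(f_1,f_2): lcm = a**2*b. S = 1/6*a*b**2 + 4/3*a*b - 17*a - 1/6*b**2 - 56/3*b.
  leading term a*b**2: subtract (-1/36*b)·f_2 from 1/6*a*b**2 + 4/3*a*b - 17*a - 1/6*b**2 - 56/3*b → 4/3*a*b - 17*a - 1/18*b**2 - 43/2*b
  leading term a*b: subtract (-2/9)·f_2 from 4/3*a*b - 17*a - 1/18*b**2 - 43/2*b → -17*a - 1/18*b**2 - 371/18*b - 68/3
  leading term a: subtract (-17)·f_3 from -17*a - 1/18*b**2 - 371/18*b - 68/3 → 611/18*b**2 + 1771/18*b - 1802/3
  leading term b**2: no divisor's leading term divides it; move 611/18*b**2 to the remainder.
  leading term b: no divisor's leading term divides it; move 1771/18*b to the remainder.
  leading term 1: no divisor's leading term divides it; move -1802/3 to the remainder.
  remainder 611/18*b**2 + 1771/18*b - 1802/3 ≠ 0; add h_5 = 611/18*b**2 + 1771/18*b - 1802/3 to the basis.

S(f_1,f_3): lcm = a**2. S = -2*a*b**2 - 41/6*a*b + 104/3*a - 1/6*b - 56/3.
  leading term a*b**2: subtract (1/3*b)·f_2 from -2*a*b**2 - 41/6*a*b + 104/3*a - 1/6*b - 56/3 → -41/6*a*b + 104/3*a - 4/3*b**2 + 203/6*b - 56/3
  leading term a*b: subtract (41/36)·f_2 from -41/6*a*b + 104/3*a - 4/3*b**2 + 203/6*b - 56/3 → 104/3*a - 4/3*b**2 + 527/18*b + 195/2
  leading term a: subtract (104/3)·f_3 from 104/3*a - 4/3*b**2 + 527/18*b + 195/2 → -212/3*b**2 - 3841/18*b + 7657/6
  leading term b**2: subtract (-1272/611)·h_5 from -212/3*b**2 - 3841/18*b + 7657/6 → -94139/10998*b + 94139/3666
  leading term b: no divisor's leading term divides it; move -94139/10998*b to the remainder.
  leading term 1: no divisor's leading term divides it; move 94139/3666 to the remainder.
  remainder -94139/10998*b + 94139/3666 ≠ 0; add h_6 = -94139/10998*b + 94139/3666 to the basis.

The other S-polynomials (S(f_1,f_4), S(f_2,f_3), S(f_2,f_4), S(f_3,f_4), S(f_1,h_5), S(f_2,h_5), S(f_3,h_5), S(f_4,h_5), S(f_1,h_6), S(f_2,h_6), S(f_3,h_6), S(f_4,h_6), S(h_5,h_6)) all reduce to 0 modulo the current basis, so we have a Gröbner basis.
Inter-reduce: drop elements whose leading term is divisible by another's, tail-reduce, and make monic.
Reduced Gröbner basis: {a + 5, b - 3}.

A lex Gröbner basis eliminates variables successively. Here b - 3 depends only on b, with roots {3}; lifting each root through the earlier basis elements recovers the full solutions.
  b = 3: the earlier basis element becomes a + 5 = 0, giving a = -5 — point (-5, 3).
Zero-dimensionality of the ideal guarantees finitely many solutions over ℂ.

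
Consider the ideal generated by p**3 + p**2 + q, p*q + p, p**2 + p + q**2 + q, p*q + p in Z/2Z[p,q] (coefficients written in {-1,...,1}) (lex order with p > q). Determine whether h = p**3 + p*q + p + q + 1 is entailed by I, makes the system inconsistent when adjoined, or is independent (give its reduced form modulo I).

First compute the reduced Gröbner basis of I by Buchberger's algorithm.
f_1 = p**3 + p**2 + q, LT = p**3.
f_2 = p*q + p, LT = p*q.
f_3 = p**2 + p + q**2 + q, LT = p**2.
f_4 = p*q + p, LT = p*q.

S(f_1,f_2): lcm = p**3*q. S = p**3 + p**2*q + q**2.
  reduce S modulo (f_1, f_2, f_3, f_4):
  remainder q**2 + q ≠ 0; add k_5 = q**2 + q to the basis.

S(f_1,f_3): lcm = p**3. S = p*q**2 + p*q + q.
  reduce S modulo (f_1, f_2, f_3, f_4, k_5):
  remainder q ≠ 0; add k_6 = q to the basis.

S(f_2,k_6): lcm = p*q. S = p.
  reduce S modulo (f_1, f_2, f_3, f_4, k_5, k_6):
  remainder p ≠ 0; add k_7 = p to the basis.

The other S-polynomials (S(f_1,f_4), S(f_2,f_3), S(f_2,f_4), S(f_3,f_4), S(f_1,k_5), S(f_2,k_5), S(f_3,k_5), S(f_4,k_5), S(f_1,k_6), S(f_3,k_6), S(f_4,k_6), S(k_5,k_6), S(f_1,k_7), S(f_2,k_7), S(f_3,k_7), S(f_4,k_7), S(k_5,k_7), S(k_6,k_7)) all reduce to 0 modulo the current basis, so we have a Gröbner basis.
Inter-reduce: drop elements whose leading term is divisible by another's, tail-reduce, and make monic.
Reduced Gröbner basis: {p, q}.
Label its elements g_1 = p, g_2 = q.

Reduce h = p**3 + p*q + p + q + 1 modulo G:
  leading term p**3: subtract (p**2)·g_1 from p**3 + p*q + p + q + 1 → p*q + p + q + 1
  leading term p*q: subtract (q)·g_1 from p*q + p + q + 1 → p + q + 1
  leading term p: subtract (1)·g_1 from p + q + 1 → q + 1
  leading term q: subtract (1)·g_2 from q + 1 → 1
  leading term 1: no divisor's leading term divides it; move 1 to the remainder.
  normal form = 1.
The normal form is nonzero, so h ∉ I. Since h minus its normal form lies in I, I + (h) = I + (r) where r = 1; decide whether this ideal is the whole ring.
Here r = 1 is a nonzero constant, hence a unit: 1 ∈ I + (h), the Gröbner basis of I + (h) is {1}, and the enlarged system has no common solution — adjoining h is inconsistent.

Adjoining p**3 + p*q + p + q + 1 makes the ideal the whole ring: the system is inconsistent.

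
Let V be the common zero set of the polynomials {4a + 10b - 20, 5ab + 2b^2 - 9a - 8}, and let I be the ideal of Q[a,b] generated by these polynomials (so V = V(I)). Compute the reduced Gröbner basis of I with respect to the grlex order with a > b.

G = {b^2 - 95/21b + 106/21, a + 5/2b - 5}

f_1 = 4a + 10b - 20, LT = a.
f_2 = 5ab + 2b^2 - 9a - 8, LT = ab.

S(f_1,f_2): lcm = ab. S = 21/10b^2 + 9/5a - 5b + 8/5.
  leading term b^2: no divisor's leading term divides it; move 21/10b^2 to the remainder.
  leading term a: subtract (9/20)·f_1 from 9/5a - 5b + 8/5 → -19/2b + 53/5
  leading term b: no divisor's leading term divides it; move -19/2b to the remainder.
  leading term 1: no divisor's leading term divides it; move 53/5 to the remainder.
  remainder 21/10b^2 - 19/2b + 53/5 ≠ 0; add g_3 = 21/10b^2 - 19/2b + 53/5 to the basis.

S(f_1,g_3): leading monomials are coprime, so the S-polynomial reduces to 0 (Buchberger's first criterion).
S(f_2,g_3): lcm = ab^2. S = 2/5b^3 + 286/105ab - 106/21a - 8/5b.
  leading term b^3: subtract (4/21b)·g_3 from 2/5b^3 + 286/105ab - 106/21a - 8/5b → 286/105ab + 38/21b^2 - 106/21a - 76/21b
  leading term ab: subtract (143/210b)·f_1 from 286/105ab + 38/21b^2 - 106/21a - 76/21b → -5b^2 - 106/21a + 10b
  leading term b^2: subtract (-50/21)·g_3 from -5b^2 - 106/21a + 10b → -106/21a - 265/21b + 530/21
  leading term a: subtract (-53/42)·f_1 from -106/21a - 265/21b + 530/21 → 0
  remainder 0.

Every S-polynomial of the final basis reduces to 0, so we have a Gröbner basis.
Inter-reduce: drop elements whose leading term is divisible by another's, tail-reduce, and make monic.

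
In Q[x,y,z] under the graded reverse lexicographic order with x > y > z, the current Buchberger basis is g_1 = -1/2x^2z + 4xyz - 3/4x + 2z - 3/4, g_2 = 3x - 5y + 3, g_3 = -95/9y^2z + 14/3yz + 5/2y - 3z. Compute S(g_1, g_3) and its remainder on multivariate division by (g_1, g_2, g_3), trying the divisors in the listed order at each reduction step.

lcm(LM(g_1), LM(g_3)) = x^2y^2z.
S = (lcm/LT(g_1))·g_1 − (lcm/LT(g_3))·g_3 = -8xy^3z + 42/95x^2yz + 9/38x^2y + 3/2xy^2 - 27/95x^2z - 4y^2z + 3/2y^2.
Reduce S modulo (g_1, g_2, g_3) in that order:
  leading term xy^3z: subtract (-8/3y^3z)·g_2 from -8xy^3z + 42/95x^2yz + 9/38x^2y + 3/2xy^2 - 27/95x^2z - 4y^2z + 3/2y^2 → -40/3y^4z + 42/95x^2yz + 8y^3z + 9/38x^2y + 3/2xy^2 - 27/95x^2z - 4y^2z + 3/2y^2
  leading term y^4z: subtract (24/19y^2)·g_3 from -40/3y^4z + 42/95x^2yz + 8y^3z + 9/38x^2y + 3/2xy^2 - 27/95x^2z - 4y^2z + 3/2y^2 → 42/95x^2yz + 40/19y^3z + 9/38x^2y + 3/2xy^2 - 60/19y^3 - 27/95x^2z - 4/19y^2z + 3/2y^2
  leading term x^2yz: subtract (-84/95y)·g_1 from 42/95x^2yz + 40/19y^3z + 9/38x^2y + 3/2xy^2 - 60/19y^3 - 27/95x^2z - 4/19y^2z + 3/2y^2 → 336/95xy^2z + 40/19y^3z + 9/38x^2y + 3/2xy^2 - 60/19y^3 - 27/95x^2z - 4/19y^2z - 63/95xy + 3/2y^2 + 168/95yz - 63/95y
  leading term xy^2z: subtract (112/95y^2z)·g_2 from 336/95xy^2z + 40/19y^3z + 9/38x^2y + 3/2xy^2 - 60/19y^3 - 27/95x^2z - 4/19y^2z - 63/95xy + 3/2y^2 + 168/95yz - 63/95y → 8y^3z + 9/38x^2y + 3/2xy^2 - 60/19y^3 - 27/95x^2z - 356/95y^2z - 63/95xy + 3/2y^2 + 168/95yz - 63/95y
  leading term y^3z: subtract (-72/95y)·g_3 from 8y^3z + 9/38x^2y + 3/2xy^2 - 60/19y^3 - 27/95x^2z - 356/95y^2z - 63/95xy + 3/2y^2 + 168/95yz - 63/95y → 9/38x^2y + 3/2xy^2 - 60/19y^3 - 27/95x^2z - 4/19y^2z - 63/95xy + 129/38y^2 - 48/95yz - 63/95y
  leading term x^2y: subtract (3/38xy)·g_2 from 9/38x^2y + 3/2xy^2 - 60/19y^3 - 27/95x^2z - 4/19y^2z - 63/95xy + 129/38y^2 - 48/95yz - 63/95y → 36/19xy^2 - 60/19y^3 - 27/95x^2z - 4/19y^2z - 9/10xy + 129/38y^2 - 48/95yz - 63/95y
  leading term xy^2: subtract (12/19y^2)·g_2 from 36/19xy^2 - 60/19y^3 - 27/95x^2z - 4/19y^2z - 9/10xy + 129/38y^2 - 48/95yz - 63/95y → -27/95x^2z - 4/19y^2z - 9/10xy + 3/2y^2 - 48/95yz - 63/95y
  leading term x^2z: subtract (54/95)·g_1 from -27/95x^2z - 4/19y^2z - 9/10xy + 3/2y^2 - 48/95yz - 63/95y → -216/95xyz - 4/19y^2z - 9/10xy + 3/2y^2 - 48/95yz + 81/190x - 63/95y - 108/95z + 81/190
  leading term xyz: subtract (-72/95yz)·g_2 from -216/95xyz - 4/19y^2z - 9/10xy + 3/2y^2 - 48/95yz + 81/190x - 63/95y - 108/95z + 81/190 → -4y^2z - 9/10xy + 3/2y^2 + 168/95yz + 81/190x - 63/95y - 108/95z + 81/190
  leading term y^2z: subtract (36/95)·g_3 from -4y^2z - 9/10xy + 3/2y^2 + 168/95yz + 81/190x - 63/95y - 108/95z + 81/190 → -9/10xy + 3/2y^2 + 81/190x - 153/95y + 81/190
  leading term xy: subtract (-3/10y)·g_2 from -9/10xy + 3/2y^2 + 81/190x - 153/95y + 81/190 → 81/190x - 27/38y + 81/190
  leading term x: subtract (27/190)·g_2 from 81/190x - 27/38y + 81/190 → 0
The remainder is 0, so this S-polynomial contributes no new basis element.
An S-polynomial is built so that the two leading terms cancel; whether anything survives reduction is exactly the Gröbner-basis criterion.

S(g_1, g_3) = -8xy^3z + 42/95x^2yz + 9/38x^2y + 3/2xy^2 - 27/95x^2z - 4y^2z + 3/2y^2; remainder on division = 0.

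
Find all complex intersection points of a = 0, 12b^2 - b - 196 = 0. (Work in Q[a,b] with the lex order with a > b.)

Compute a lex Gröbner basis by Buchberger's algorithm.
f_1 = a, LT = a.
f_2 = 12b^2 - b - 196, LT = b^2.

The S-polynomials (S(f_1,f_2)) all reduce to 0 modulo the current basis, so we have a Gröbner basis.
Inter-reduce: drop elements whose leading term is divisible by another's, tail-reduce, and make monic.
Reduced Gröbner basis: {a, b^2 - 1/12b - 49/3}.

From the last basis element, b^2 - 1/12b - 49/3 = 0, so b takes values in {-4, 49/12}. Each choice, substituted upward through the basis, yields the corresponding point(s) of the solution set.
  b = -4: the earlier basis element becomes a = 0, giving a = 0 — point (0, -4).
  b = 49/12: the earlier basis element becomes a = 0, giving a = 0 — point (0, 49/12).
Substituting each solution back into the original system confirms all equations vanish.
This is the nonlinear analogue of row-reducing a linear system.

{(0, -4), (0, 49/12)}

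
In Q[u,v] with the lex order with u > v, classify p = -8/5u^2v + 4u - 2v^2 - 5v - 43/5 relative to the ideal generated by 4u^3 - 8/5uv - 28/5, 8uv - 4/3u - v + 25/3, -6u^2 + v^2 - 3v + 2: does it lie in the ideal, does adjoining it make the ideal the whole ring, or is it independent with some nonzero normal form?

First compute the reduced Gröbner basis of I by Buchberger's algorithm.
f_1 = 4u^3 - 8/5uv - 28/5, LT = u^3.
f_2 = 8uv - 4/3u - v + 25/3, LT = uv.
f_3 = -6u^2 + v^2 - 3v + 2, LT = u^2.

S(f_1,f_2): lcm = u^3v. S = 1/6u^3 + 1/8u^2v - 25/24u^2 - 2/5uv^2 - 7/5v.
  reduce S modulo (f_1, f_2, f_3):
  remainder -49/384u - 317/1440v^2 - 3617/7680v - 2839/23040 ≠ 0; add h_4 = -49/384u - 317/1440v^2 - 3617/7680v - 2839/23040 to the basis.

S(f_1,f_3): lcm = u^3. S = 1/6uv^2 - 9/10uv + 1/3u - 7/5.
  reduce S modulo (f_1, f_2, f_3, h_4):
  remainder -68819/226800v^2 - 36907/37800v - 152623/226800 ≠ 0; add h_5 = -68819/226800v^2 - 36907/37800v - 152623/226800 to the basis.

S(f_2,f_3): lcm = u^2v. S = -1/6u^2 - 1/8uv + 25/24u + 1/6v^3 - 1/2v^2 + 1/3v.
  reduce S modulo (f_1, f_2, f_3, h_4, h_5):
  remainder 76076442197/14208164283v + 76076442197/14208164283 ≠ 0; add h_6 = 76076442197/14208164283v + 76076442197/14208164283 to the basis.

The other S-polynomials (S(f_1,h_4), S(f_2,h_4), S(f_3,h_4), S(f_1,h_5), S(f_2,h_5), S(f_3,h_5), S(h_4,h_5), S(f_1,h_6), S(f_2,h_6), S(f_3,h_6), S(h_4,h_6), S(h_5,h_6)) all reduce to 0 modulo the current basis, so we have a Gröbner basis.
Inter-reduce: drop elements whose leading term is divisible by another's, tail-reduce, and make monic.
Reduced Gröbner basis: {u - 1, v + 1}.
Label its elements g_1 = u - 1, g_2 = v + 1.

Reduce p = -8/5u^2v + 4u - 2v^2 - 5v - 43/5 modulo G:
  leading term u^2v: subtract (-8/5uv)·g_1 from -8/5u^2v + 4u - 2v^2 - 5v - 43/5 → -8/5uv + 4u - 2v^2 - 5v - 43/5
  leading term uv: subtract (-8/5v)·g_1 from -8/5uv + 4u - 2v^2 - 5v - 43/5 → 4u - 2v^2 - 33/5v - 43/5
  leading term u: subtract (4)·g_1 from 4u - 2v^2 - 33/5v - 43/5 → -2v^2 - 33/5v - 23/5
  leading term v^2: subtract (-2v)·g_2 from -2v^2 - 33/5v - 23/5 → -23/5v - 23/5
  leading term v: subtract (-23/5)·g_2 from -23/5v - 23/5 → 0
  normal form = 0.
Since the normal form is 0, p ∈ I.

-8/5u^2v + 4u - 2v^2 - 5v - 43/5 lies in I (it reduces to 0).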